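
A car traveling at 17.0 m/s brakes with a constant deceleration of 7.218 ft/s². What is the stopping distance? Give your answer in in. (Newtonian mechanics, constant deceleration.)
d = v₀² / (2a) (with unit conversion) = 2586.0 in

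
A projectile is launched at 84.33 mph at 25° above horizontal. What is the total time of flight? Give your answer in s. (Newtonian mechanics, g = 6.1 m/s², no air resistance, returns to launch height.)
T = 2v₀sin(θ)/g (with unit conversion) = 5.224 s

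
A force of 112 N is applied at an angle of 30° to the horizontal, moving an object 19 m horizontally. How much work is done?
W = Fd cosθ = 112×19×cos(30°) = 1842.9 J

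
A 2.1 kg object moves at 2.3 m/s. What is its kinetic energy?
KE = ½mv² = ½×2.1×2.3² = 5.5545 J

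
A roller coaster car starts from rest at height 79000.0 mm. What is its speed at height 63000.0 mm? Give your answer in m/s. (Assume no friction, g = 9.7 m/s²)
mgh₁ = ½mv₂² + mgh₂ → v₂ = √(2g(h₁−h₂)) = √(2×9.7×(79−63)) = 17.62 m/s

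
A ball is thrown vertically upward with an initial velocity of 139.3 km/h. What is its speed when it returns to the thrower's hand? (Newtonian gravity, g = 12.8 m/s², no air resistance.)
By conservation of energy, the ball returns at the same speed = 139.3 km/h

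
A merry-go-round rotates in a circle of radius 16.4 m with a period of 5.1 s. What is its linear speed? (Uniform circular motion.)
v = 2πr/T = 2π×16.4/5.1 = 20.2 m/s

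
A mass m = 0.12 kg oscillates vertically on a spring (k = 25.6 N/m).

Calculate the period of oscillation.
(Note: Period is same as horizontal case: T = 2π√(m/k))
T = 2π√(m/k) = 2π√(0.12/25.6) = 0.4302 s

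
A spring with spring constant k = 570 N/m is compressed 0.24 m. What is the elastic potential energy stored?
PE = ½kx² = ½×570×0.24² = 16.42 J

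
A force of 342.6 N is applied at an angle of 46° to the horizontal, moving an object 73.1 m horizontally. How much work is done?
W = Fd cosθ = 342.6×73.1×cos(46°) = 17397.0 J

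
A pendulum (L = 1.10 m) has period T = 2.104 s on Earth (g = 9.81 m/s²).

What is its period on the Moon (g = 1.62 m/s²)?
T = 2π√(L/g), so T_moon/T_earth = √(g_earth/g_moon)
T_moon = 2π√(1.1/1.62) = 5.177 s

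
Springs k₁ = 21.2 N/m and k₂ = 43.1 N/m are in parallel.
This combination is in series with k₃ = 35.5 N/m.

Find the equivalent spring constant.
k₁₂ = k₁ + k₂ = 64.3 N/m (parallel)
1/k_eq = 1/k₁₂ + 1/k₃ → k_eq = 22.87 N/m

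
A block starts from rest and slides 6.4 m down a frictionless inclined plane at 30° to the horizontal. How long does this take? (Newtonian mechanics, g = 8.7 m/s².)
a = g sin(θ) = 8.7 × sin(30°) = 4.35 m/s²
t = √(2d/a) = √(2 × 6.4 / 4.35) = 1.72 s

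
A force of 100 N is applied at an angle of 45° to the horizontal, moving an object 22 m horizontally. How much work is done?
W = Fd cosθ = 100×22×cos(45°) = 1555.6 J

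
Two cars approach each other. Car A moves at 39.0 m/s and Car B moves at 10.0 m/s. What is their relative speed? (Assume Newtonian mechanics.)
v_rel = v_A + v_B = 39.0 + 10.0 = 49.0 m/s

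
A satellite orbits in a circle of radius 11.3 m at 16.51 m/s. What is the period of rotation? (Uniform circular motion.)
T = 2πr/v = 2π×11.3/16.51 = 4.3 s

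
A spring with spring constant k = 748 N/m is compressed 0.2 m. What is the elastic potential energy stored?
PE = ½kx² = ½×748×0.2² = 14.96 J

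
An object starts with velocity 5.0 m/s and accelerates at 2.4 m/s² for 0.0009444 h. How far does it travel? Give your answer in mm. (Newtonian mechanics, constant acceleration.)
d = v₀t + ½at² (with unit conversion) = 30870.0 mm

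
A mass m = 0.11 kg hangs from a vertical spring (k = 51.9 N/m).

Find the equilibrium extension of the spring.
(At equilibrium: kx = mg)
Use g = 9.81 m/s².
x_eq = mg/k = 0.11×9.81/51.9 = 0.02079 m = 2.079 cm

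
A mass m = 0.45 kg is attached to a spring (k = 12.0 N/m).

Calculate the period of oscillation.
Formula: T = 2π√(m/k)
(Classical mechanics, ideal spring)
T = 2π√(m/k) = 2π√(0.45/12.0) = 1.217 s; f = 1/T = 0.8219 Hz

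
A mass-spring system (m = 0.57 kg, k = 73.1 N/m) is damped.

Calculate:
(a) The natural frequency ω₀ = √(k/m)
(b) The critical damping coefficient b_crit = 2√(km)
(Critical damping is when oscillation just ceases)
ω₀ = √(k/m) = √(73.1/0.57) = 11.32 rad/s
b_crit = 2√(km) = 2√(73.1×0.57) = 12.91 kg/s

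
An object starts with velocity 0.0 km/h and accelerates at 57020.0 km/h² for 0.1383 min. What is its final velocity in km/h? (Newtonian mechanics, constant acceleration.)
v = v₀ + at (with unit conversion) = 131.4 km/h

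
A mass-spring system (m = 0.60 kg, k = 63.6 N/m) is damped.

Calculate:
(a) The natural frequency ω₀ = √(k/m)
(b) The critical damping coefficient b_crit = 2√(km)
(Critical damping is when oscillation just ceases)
ω₀ = √(k/m) = √(63.6/0.6) = 10.3 rad/s
b_crit = 2√(km) = 2√(63.6×0.6) = 12.35 kg/s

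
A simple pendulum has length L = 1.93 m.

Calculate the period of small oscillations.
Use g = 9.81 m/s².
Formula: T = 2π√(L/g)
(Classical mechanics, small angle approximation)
T = 2π√(L/g) = 2π√(1.93/9.81) = 2.787 s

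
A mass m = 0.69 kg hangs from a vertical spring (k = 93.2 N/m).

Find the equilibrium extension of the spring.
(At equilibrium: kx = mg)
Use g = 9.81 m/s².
x_eq = mg/k = 0.69×9.81/93.2 = 0.07263 m = 7.263 cm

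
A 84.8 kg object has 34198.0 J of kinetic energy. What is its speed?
KE = ½mv² → v = √(2KE/m) = √(2×34198.0/84.8) = 28.4 m/s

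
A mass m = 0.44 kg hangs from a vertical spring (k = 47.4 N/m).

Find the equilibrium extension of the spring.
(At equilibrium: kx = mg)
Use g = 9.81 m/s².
x_eq = mg/k = 0.44×9.81/47.4 = 0.09106 m = 9.106 cm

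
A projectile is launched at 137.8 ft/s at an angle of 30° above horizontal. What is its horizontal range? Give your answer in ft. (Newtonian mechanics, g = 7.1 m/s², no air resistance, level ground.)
R = v₀² sin(2θ) / g (with unit conversion) = 706.0 ft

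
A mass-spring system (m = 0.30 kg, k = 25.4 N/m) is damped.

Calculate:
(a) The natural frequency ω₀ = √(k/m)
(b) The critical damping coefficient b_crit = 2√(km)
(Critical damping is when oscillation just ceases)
ω₀ = √(k/m) = √(25.4/0.3) = 9.201 rad/s
b_crit = 2√(km) = 2√(25.4×0.3) = 5.521 kg/s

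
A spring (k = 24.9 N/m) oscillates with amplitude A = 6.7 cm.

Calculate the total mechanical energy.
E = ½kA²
E = ½kA² = ½×24.9×(0.067)² = 0.05589 J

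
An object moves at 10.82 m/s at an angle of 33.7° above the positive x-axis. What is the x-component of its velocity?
vₓ = v cos(θ) = 10.82 × cos(33.7°) = 9.0 m/s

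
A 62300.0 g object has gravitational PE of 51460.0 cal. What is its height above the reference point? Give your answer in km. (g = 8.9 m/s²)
PE = mgh → h = PE/(mg) = 2.153e+05 J / (62.3 kg × 8.9 m/s²) = 388.3 m = 0.3883 km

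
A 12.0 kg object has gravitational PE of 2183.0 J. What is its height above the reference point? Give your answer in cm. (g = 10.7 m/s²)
PE = mgh → h = PE/(mg) = 2183 J / (12 kg × 10.7 m/s²) = 17 m = 1700.0 cm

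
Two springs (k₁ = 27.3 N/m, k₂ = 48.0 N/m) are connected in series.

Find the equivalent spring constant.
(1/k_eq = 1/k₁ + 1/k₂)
1/k_eq = 1/27.3 + 1/48.0 = 0.057463; k_eq = 17.4 N/m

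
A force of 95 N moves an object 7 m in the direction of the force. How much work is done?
W = Fd = 95×7 = 665.0 J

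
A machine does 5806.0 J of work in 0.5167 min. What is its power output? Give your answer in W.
P = W/t = 5806 J / 31 s = 187.3 W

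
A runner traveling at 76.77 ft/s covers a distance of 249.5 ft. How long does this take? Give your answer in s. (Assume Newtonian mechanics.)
t = d/v (with unit conversion) = 3.25 s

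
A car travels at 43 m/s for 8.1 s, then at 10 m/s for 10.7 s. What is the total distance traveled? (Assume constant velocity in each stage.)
d₁ = v₁t₁ = 43 × 8.1 = 348.3 m
d₂ = v₂t₂ = 10 × 10.7 = 107 m
d_total = 348.3 + 107 = 455.3 m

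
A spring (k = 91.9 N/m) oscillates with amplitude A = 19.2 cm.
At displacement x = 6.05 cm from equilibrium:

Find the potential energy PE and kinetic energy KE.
E_total = ½kA² = ½×91.9×(0.192)² = 1.694 J
PE = ½kx² = ½×91.9×(0.0605)² = 0.1682 J
KE = E_total − PE = 1.526 J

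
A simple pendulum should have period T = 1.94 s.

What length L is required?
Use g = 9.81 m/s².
T = 2π√(L/g) → L = g(T/2π)² = 9.81×(1.94/2π)² = 0.9352 m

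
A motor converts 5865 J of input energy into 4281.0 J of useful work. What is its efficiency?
η = W_out/W_in = 4281.0/5865 = 0.7299 = 72.99%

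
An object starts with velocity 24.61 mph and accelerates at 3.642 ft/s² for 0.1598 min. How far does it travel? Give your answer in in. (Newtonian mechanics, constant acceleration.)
d = v₀t + ½at² (with unit conversion) = 6162.0 in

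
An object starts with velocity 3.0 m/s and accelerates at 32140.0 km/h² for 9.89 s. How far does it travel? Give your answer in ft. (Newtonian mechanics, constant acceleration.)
d = v₀t + ½at² (with unit conversion) = 495.3 ft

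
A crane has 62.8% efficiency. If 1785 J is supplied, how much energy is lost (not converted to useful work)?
W_out = η × W_in = 0.628×1785 = 1121.0 J
W_lost = W_in − W_out = 1785 − 1121.0 = 664.02 J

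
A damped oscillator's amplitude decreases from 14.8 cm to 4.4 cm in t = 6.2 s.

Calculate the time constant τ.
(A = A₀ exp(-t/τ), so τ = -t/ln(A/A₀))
A/A₀ = 4.4/14.8 = 0.2973; ln(A/A₀) = -1.213
τ = −t/ln(A/A₀) = −6.2/-1.213 = 5.111 s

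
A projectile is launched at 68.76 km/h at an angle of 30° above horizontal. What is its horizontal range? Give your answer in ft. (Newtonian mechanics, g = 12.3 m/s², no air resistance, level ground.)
R = v₀² sin(2θ) / g (with unit conversion) = 84.27 ft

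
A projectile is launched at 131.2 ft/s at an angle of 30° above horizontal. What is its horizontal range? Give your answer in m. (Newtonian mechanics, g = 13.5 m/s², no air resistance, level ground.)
R = v₀² sin(2θ) / g (with unit conversion) = 102.6 m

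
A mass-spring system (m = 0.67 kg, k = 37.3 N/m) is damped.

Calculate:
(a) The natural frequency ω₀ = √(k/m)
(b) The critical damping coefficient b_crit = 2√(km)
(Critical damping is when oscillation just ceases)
ω₀ = √(k/m) = √(37.3/0.67) = 7.461 rad/s
b_crit = 2√(km) = 2√(37.3×0.67) = 9.998 kg/s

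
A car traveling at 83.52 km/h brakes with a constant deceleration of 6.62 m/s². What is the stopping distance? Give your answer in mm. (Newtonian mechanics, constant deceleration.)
d = v₀² / (2a) (with unit conversion) = 40650.0 mm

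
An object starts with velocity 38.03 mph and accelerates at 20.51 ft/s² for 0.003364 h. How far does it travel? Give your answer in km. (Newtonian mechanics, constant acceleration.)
d = v₀t + ½at² (with unit conversion) = 0.6643 km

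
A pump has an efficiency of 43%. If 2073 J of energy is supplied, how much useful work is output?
W_out = η × W_in = 0.43 × 2073 = 891.39 J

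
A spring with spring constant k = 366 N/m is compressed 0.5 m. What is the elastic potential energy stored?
PE = ½kx² = ½×366×0.5² = 45.75 J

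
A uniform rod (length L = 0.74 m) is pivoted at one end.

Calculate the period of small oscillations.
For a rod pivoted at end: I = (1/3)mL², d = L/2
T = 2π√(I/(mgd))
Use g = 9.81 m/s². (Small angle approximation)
I/m = (1/3)L² = 0.1825 m²; d = L/2 = 0.37 m
T = 2π√(I/(mgd)) = 2π√(0.1825/(9.81×0.37)) = 1.409 s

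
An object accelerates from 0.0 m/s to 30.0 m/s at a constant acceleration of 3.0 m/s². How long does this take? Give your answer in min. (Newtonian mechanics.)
t = (v - v₀)/a (with unit conversion) = 0.1667 min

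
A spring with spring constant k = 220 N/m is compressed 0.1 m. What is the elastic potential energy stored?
PE = ½kx² = ½×220×0.1² = 1.1 J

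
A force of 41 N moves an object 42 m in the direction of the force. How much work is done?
W = Fd = 41×42 = 1722.0 J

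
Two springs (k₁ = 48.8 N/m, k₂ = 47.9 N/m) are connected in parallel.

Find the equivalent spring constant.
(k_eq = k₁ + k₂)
k_eq = k₁ + k₂ = 48.8 + 47.9 = 96.7 N/m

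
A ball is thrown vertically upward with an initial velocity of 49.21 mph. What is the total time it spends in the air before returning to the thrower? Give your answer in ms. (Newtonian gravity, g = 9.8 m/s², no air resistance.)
t_total = 2v₀/g (with unit conversion) = 4490.0 ms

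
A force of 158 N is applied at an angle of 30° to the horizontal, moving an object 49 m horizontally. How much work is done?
W = Fd cosθ = 158×49×cos(30°) = 6704.8 J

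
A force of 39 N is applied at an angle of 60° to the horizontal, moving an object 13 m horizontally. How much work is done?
W = Fd cosθ = 39×13×cos(60°) = 253.5 J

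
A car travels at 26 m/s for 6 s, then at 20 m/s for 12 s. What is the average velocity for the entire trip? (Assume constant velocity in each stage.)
d₁ = v₁t₁ = 26 × 6 = 156 m
d₂ = v₂t₂ = 20 × 12 = 240 m
d_total = 396 m, t_total = 18 s
v_avg = d_total/t_total = 396/18 = 22.0 m/s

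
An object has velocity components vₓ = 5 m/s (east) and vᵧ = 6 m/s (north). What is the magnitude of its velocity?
|v| = √(vₓ² + vᵧ²) = √(5² + 6²) = √(61) = 7.81 m/s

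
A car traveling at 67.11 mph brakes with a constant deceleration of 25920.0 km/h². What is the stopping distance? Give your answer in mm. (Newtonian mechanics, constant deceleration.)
d = v₀² / (2a) (with unit conversion) = 225000.0 mm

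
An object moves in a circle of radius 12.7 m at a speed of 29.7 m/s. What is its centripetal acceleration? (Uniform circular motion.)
a_c = v²/r = 29.7²/12.7 = 882.09/12.7 = 69.46 m/s²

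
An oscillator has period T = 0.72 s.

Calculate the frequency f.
f = 1/T = 1/0.72 = 1.389 Hz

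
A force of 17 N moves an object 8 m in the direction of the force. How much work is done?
W = Fd = 17×8 = 136.0 J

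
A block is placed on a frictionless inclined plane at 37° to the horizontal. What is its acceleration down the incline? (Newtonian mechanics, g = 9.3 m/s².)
a = g sin(θ) = 9.3 × sin(37°) = 9.3 × 0.6018 = 5.6 m/s²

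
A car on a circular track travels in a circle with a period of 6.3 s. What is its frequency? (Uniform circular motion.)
f = 1/T = 1/6.3 = 0.1587 Hz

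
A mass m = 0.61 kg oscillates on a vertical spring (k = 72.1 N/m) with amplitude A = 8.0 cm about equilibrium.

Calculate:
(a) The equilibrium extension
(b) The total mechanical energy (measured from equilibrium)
x_eq = mg/k = 0.61×9.81/72.1 = 0.083 m = 8.3 cm
E = ½kA² = ½×72.1×(0.08)² = 0.2307 J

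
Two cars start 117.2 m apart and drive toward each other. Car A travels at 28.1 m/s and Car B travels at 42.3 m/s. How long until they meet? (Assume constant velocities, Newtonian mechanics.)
Combined speed: v_combined = 28.1 + 42.3 = 70.4 m/s
Time to meet: t = d/70.4 = 117.2/70.4 = 1.66 s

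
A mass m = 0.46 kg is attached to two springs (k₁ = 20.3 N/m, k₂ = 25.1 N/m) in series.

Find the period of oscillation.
k_eq = k₁k₂/(k₁+k₂) = 11.22 N/m
T = 2π√(m/k_eq) = 2π√(0.46/11.22) = 1.272 s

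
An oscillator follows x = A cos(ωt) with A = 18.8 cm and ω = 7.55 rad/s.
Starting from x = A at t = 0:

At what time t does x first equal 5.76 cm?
cos(ωt) = x/A = 5.76/18.8 = 0.3064
ωt = arccos(0.3064) = 1.259 rad
t = 1.259/7.55 = 0.1668 s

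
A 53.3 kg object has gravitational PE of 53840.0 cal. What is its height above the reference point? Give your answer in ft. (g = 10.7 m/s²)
PE = mgh → h = PE/(mg) = 2.253e+05 J / (53.3 kg × 10.7 m/s²) = 395 m = 1296.0 ft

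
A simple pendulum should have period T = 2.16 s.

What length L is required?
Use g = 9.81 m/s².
T = 2π√(L/g) → L = g(T/2π)² = 9.81×(2.16/2π)² = 1.159 m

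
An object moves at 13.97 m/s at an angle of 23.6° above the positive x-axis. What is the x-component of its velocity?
vₓ = v cos(θ) = 13.97 × cos(23.6°) = 12.8 m/s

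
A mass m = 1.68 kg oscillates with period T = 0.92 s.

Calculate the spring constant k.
T = 2π√(m/k) → k = m(2π/T)² = 1.68×(2π/0.92)² = 78.36 N/m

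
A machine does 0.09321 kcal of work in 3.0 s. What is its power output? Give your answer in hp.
P = W/t = 390 J / 3 s = 130 W = 0.1743 hp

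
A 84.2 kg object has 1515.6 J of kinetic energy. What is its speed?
KE = ½mv² → v = √(2KE/m) = √(2×1515.6/84.2) = 6.0 m/s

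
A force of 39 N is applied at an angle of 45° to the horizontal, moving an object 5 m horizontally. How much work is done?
W = Fd cosθ = 39×5×cos(45°) = 137.89 J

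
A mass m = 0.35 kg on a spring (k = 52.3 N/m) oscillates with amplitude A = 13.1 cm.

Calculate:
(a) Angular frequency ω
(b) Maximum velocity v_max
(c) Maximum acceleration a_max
ω = √(k/m) = √(52.3/0.35) = 12.22 rad/s
v_max = ωA = 12.22×0.131 = 1.601 m/s
a_max = ω²A = 12.22²×0.131 = 19.58 m/s²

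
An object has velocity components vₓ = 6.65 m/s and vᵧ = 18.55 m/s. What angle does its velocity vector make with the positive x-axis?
θ = arctan(vᵧ/vₓ) = arctan(18.55/6.65) = 70.28°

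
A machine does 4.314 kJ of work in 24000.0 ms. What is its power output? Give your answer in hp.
P = W/t = 4314 J / 24 s = 179.8 W = 0.241 hp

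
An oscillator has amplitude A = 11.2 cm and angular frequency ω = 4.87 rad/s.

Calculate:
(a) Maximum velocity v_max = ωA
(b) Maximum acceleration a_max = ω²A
v_max = ωA = 4.87×0.112 = 0.5454 m/s
a_max = ω²A = 4.87²×0.112 = 2.656 m/s²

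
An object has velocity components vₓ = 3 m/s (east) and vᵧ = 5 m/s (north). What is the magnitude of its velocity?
|v| = √(vₓ² + vᵧ²) = √(3² + 5²) = √(34) = 5.83 m/s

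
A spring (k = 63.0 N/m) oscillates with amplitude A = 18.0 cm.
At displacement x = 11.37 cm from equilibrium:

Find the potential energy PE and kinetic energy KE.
E_total = ½kA² = ½×63.0×(0.18)² = 1.021 J
PE = ½kx² = ½×63.0×(0.1137)² = 0.4072 J
KE = E_total − PE = 0.6134 J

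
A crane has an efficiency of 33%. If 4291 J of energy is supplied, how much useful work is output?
W_out = η × W_in = 0.33 × 4291 = 1416.0 J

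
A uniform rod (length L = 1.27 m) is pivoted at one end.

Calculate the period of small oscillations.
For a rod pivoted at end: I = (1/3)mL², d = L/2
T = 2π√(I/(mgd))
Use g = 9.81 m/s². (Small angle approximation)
I/m = (1/3)L² = 0.5376 m²; d = L/2 = 0.635 m
T = 2π√(I/(mgd)) = 2π√(0.5376/(9.81×0.635)) = 1.846 s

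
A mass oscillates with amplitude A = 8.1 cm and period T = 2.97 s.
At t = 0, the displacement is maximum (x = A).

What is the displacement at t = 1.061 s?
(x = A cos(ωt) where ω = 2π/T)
ω = 2π/T = 2π/2.97 = 2.116 rad/s
x = A cos(ωt) = 8.1×cos(2.116×1.061) = -5.054 cm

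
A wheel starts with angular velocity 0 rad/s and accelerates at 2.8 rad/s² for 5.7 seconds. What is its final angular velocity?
ω = ω₀ + αt = 0 + 2.8 × 5.7 = 15.96 rad/s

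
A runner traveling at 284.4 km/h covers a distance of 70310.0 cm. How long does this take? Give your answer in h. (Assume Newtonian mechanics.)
t = d/v (with unit conversion) = 0.002472 h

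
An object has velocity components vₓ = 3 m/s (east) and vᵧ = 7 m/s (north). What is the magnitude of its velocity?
|v| = √(vₓ² + vᵧ²) = √(3² + 7²) = √(58) = 7.62 m/s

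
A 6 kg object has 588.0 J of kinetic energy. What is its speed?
KE = ½mv² → v = √(2KE/m) = √(2×588.0/6) = 14.0 m/s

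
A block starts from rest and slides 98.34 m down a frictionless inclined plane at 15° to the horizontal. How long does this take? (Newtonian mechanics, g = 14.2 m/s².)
a = g sin(θ) = 14.2 × sin(15°) = 3.68 m/s²
t = √(2d/a) = √(2 × 98.34 / 3.68) = 7.32 s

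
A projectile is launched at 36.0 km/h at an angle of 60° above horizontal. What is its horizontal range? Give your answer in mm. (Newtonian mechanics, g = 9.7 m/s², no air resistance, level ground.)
R = v₀² sin(2θ) / g (with unit conversion) = 8928.0 mm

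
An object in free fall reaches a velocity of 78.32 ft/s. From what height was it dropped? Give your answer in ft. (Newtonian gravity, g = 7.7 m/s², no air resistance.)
h = v²/(2g) (with unit conversion) = 121.4 ft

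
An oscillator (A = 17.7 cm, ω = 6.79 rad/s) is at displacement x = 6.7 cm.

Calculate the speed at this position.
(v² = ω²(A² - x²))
v = ω√(A² − x²) = 6.79×√(0.177² − 0.067²) = 1.112 m/s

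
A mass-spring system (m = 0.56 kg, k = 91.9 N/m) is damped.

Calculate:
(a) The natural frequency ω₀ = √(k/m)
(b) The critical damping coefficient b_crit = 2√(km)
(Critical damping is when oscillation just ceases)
ω₀ = √(k/m) = √(91.9/0.56) = 12.81 rad/s
b_crit = 2√(km) = 2√(91.9×0.56) = 14.35 kg/s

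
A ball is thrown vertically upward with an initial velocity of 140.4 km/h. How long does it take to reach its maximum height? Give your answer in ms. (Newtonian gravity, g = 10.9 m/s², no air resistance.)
t_up = v₀/g (with unit conversion) = 3578.0 ms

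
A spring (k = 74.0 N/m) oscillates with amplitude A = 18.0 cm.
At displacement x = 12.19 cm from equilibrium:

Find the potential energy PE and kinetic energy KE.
E_total = ½kA² = ½×74.0×(0.18)² = 1.199 J
PE = ½kx² = ½×74.0×(0.1219)² = 0.5498 J
KE = E_total − PE = 0.649 J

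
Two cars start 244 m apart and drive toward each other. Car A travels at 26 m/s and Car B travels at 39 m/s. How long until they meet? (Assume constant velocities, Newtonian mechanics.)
Combined speed: v_combined = 26 + 39 = 65 m/s
Time to meet: t = d/65 = 244/65 = 3.75 s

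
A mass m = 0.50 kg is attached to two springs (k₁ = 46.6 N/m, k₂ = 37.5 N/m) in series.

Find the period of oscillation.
k_eq = k₁k₂/(k₁+k₂) = 20.78 N/m
T = 2π√(m/k_eq) = 2π√(0.5/20.78) = 0.9747 s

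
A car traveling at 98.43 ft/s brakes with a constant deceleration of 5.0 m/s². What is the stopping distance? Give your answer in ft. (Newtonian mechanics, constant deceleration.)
d = v₀² / (2a) (with unit conversion) = 295.3 ft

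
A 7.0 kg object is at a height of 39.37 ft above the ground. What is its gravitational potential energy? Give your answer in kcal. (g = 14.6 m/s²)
PE = mgh = 7 kg × 14.6 m/s² × 12 m = 1226 J = 0.2931 kcal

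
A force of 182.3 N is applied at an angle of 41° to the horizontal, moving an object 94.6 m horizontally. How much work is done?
W = Fd cosθ = 182.3×94.6×cos(41°) = 13015.0 J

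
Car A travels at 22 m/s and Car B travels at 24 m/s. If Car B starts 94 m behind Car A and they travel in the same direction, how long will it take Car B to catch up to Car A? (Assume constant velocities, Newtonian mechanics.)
Relative speed: v_rel = 24 - 22 = 2 m/s
Time to catch: t = d₀/v_rel = 94/2 = 47.0 s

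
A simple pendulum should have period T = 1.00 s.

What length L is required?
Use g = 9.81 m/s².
T = 2π√(L/g) → L = g(T/2π)² = 9.81×(1.0/2π)² = 0.2485 m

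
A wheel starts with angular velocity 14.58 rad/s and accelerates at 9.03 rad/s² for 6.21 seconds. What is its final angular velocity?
ω = ω₀ + αt = 14.58 + 9.03 × 6.21 = 70.66 rad/s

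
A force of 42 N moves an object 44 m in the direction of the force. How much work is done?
W = Fd = 42×44 = 1848.0 J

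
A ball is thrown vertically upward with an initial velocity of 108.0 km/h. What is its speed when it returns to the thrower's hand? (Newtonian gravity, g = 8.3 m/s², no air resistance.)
By conservation of energy, the ball returns at the same speed = 108.0 km/h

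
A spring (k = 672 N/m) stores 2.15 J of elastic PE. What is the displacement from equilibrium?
PE = ½kx² → x = √(2PE/k) = √(2×2.15/672) = 0.07999 m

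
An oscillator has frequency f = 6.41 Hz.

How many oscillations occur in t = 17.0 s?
n = f×t = 6.41×17.0 = 109 oscillations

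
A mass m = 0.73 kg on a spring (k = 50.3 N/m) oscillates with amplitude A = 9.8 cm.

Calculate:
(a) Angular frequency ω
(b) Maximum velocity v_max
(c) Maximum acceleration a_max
ω = √(k/m) = √(50.3/0.73) = 8.301 rad/s
v_max = ωA = 8.301×0.098 = 0.8135 m/s
a_max = ω²A = 8.301²×0.098 = 6.753 m/s²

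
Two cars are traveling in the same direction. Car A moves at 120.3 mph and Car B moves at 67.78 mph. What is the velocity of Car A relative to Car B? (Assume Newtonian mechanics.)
v_rel = v_A - v_B = 120.3 - 67.78 = 52.52 mph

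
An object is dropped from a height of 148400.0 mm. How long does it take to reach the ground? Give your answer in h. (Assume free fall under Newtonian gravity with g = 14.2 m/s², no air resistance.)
t = √(2h/g) (with unit conversion) = 0.00127 h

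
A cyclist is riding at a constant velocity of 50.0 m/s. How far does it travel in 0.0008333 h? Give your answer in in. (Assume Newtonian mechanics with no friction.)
d = vt (with unit conversion) = 5905.0 in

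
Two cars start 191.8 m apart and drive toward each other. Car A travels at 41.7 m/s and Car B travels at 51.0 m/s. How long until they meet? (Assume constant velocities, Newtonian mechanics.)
Combined speed: v_combined = 41.7 + 51.0 = 92.7 m/s
Time to meet: t = d/92.7 = 191.8/92.7 = 2.07 s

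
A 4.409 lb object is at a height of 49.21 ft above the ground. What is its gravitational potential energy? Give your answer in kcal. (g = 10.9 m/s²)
PE = mgh = 2 kg × 10.9 m/s² × 15 m = 327 J = 0.07815 kcal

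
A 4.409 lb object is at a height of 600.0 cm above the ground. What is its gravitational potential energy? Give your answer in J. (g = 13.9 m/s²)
PE = mgh = 2 kg × 13.9 m/s² × 6 m = 166.8 J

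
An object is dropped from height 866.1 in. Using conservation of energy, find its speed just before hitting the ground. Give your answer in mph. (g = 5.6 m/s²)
mgh = ½mv² → v = √(2gh) = √(2×5.6×22) = 15.7 m/s = 35.11 mph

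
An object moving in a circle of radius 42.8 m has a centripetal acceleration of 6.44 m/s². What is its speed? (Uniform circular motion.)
v = √(a_c × r) = √(6.44 × 42.8) = 16.6 m/s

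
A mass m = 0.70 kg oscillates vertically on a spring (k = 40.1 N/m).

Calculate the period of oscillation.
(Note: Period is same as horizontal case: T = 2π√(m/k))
T = 2π√(m/k) = 2π√(0.7/40.1) = 0.8302 s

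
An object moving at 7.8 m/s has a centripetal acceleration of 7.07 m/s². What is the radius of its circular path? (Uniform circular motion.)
r = v²/a_c = 7.8²/7.07 = 8.61 m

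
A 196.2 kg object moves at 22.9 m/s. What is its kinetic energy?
KE = ½mv² = ½×196.2×22.9² = 51444.62 J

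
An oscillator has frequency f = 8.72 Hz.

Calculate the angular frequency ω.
ω = 2πf = 2π×8.72 = 54.79 rad/s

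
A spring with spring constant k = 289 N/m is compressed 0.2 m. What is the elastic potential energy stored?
PE = ½kx² = ½×289×0.2² = 5.78 J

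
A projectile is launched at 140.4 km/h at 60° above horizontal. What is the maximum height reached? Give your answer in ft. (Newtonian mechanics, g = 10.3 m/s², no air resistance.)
H = v₀²sin²(θ)/(2g) (with unit conversion) = 181.7 ft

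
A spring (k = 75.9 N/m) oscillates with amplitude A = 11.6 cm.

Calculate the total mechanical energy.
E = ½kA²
E = ½kA² = ½×75.9×(0.116)² = 0.5107 J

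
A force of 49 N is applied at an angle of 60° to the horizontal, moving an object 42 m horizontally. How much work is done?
W = Fd cosθ = 49×42×cos(60°) = 1029.0 J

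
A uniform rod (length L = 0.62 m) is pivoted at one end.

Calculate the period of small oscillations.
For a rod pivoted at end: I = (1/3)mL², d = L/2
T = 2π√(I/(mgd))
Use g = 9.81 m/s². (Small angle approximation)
I/m = (1/3)L² = 0.1281 m²; d = L/2 = 0.31 m
T = 2π√(I/(mgd)) = 2π√(0.1281/(9.81×0.31)) = 1.29 s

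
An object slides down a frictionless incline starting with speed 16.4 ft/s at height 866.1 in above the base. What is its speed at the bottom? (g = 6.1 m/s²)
½mv₀² + mgh = ½mv² → v = √(v₀² + 2gh) = √(4.999² + 2×6.1×22) = 17.13 m/s = 56.19 ft/s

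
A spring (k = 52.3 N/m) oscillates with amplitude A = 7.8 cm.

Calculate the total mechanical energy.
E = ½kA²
E = ½kA² = ½×52.3×(0.078)² = 0.1591 J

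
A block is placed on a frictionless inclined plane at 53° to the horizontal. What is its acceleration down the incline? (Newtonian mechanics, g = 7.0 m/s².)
a = g sin(θ) = 7.0 × sin(53°) = 7.0 × 0.7986 = 5.59 m/s²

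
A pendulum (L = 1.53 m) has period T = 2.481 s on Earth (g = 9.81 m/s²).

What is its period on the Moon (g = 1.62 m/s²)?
T = 2π√(L/g), so T_moon/T_earth = √(g_earth/g_moon)
T_moon = 2π√(1.53/1.62) = 6.106 s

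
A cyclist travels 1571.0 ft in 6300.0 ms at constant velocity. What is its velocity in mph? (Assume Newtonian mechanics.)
v = d/t (with unit conversion) = 170.0 mph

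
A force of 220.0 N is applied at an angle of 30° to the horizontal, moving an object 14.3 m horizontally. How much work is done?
W = Fd cosθ = 220.0×14.3×cos(30°) = 2724.5 J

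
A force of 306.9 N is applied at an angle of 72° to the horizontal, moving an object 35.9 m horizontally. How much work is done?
W = Fd cosθ = 306.9×35.9×cos(72°) = 3404.7 J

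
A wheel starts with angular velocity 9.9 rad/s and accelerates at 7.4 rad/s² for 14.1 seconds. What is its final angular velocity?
ω = ω₀ + αt = 9.9 + 7.4 × 14.1 = 114.24 rad/s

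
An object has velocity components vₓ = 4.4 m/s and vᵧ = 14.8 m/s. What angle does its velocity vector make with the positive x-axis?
θ = arctan(vᵧ/vₓ) = arctan(14.8/4.4) = 73.44°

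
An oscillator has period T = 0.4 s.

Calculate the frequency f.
f = 1/T = 1/0.4 = 2.5 Hz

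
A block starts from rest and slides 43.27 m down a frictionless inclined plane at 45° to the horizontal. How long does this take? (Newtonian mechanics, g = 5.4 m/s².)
a = g sin(θ) = 5.4 × sin(45°) = 3.82 m/s²
t = √(2d/a) = √(2 × 43.27 / 3.82) = 4.76 s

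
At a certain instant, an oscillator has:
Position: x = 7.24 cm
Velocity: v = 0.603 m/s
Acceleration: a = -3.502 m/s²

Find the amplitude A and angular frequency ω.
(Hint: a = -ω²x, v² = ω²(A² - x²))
a = −ω²x → ω = √(|a|/x) = √(3.502/0.0724) = 6.955 rad/s
v² = ω²(A² − x²) → A = √(x² + v²/ω²) = √(0.0724² + 0.603²/6.955²) = 0.113 m = 11.3 cm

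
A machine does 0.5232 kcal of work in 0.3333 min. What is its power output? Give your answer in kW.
P = W/t = 2189 J / 20 s = 109.5 W = 0.1095 kW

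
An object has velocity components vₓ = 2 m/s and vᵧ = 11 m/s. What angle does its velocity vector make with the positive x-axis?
θ = arctan(vᵧ/vₓ) = arctan(11/2) = 79.7°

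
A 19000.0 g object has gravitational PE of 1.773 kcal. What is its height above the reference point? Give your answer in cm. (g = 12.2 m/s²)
PE = mgh → h = PE/(mg) = 7418 J / (19 kg × 12.2 m/s²) = 32 m = 3200.0 cm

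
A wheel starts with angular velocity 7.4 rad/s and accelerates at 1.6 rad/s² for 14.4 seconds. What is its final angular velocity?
ω = ω₀ + αt = 7.4 + 1.6 × 14.4 = 30.44 rad/s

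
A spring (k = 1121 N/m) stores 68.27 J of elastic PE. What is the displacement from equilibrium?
PE = ½kx² → x = √(2PE/k) = √(2×68.27/1121) = 0.349 m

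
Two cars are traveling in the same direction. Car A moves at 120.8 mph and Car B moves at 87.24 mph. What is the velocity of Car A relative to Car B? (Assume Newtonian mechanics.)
v_rel = v_A - v_B = 120.8 - 87.24 = 33.56 mph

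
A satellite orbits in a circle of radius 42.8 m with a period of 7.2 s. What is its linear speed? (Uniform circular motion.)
v = 2πr/T = 2π×42.8/7.2 = 37.35 m/s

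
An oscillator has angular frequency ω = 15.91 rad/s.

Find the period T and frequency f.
T = 2π/ω = 2π/15.91 = 0.3949 s; f = ω/2π = 2.532 Hz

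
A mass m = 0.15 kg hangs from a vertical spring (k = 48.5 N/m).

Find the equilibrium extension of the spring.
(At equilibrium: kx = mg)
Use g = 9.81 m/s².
x_eq = mg/k = 0.15×9.81/48.5 = 0.03034 m = 3.034 cm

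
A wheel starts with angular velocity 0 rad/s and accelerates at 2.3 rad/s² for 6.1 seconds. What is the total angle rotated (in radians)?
θ = ω₀t + ½αt² = 0×6.1 + ½×2.3×6.1² = 42.79 rad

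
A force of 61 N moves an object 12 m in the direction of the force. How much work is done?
W = Fd = 61×12 = 732.0 J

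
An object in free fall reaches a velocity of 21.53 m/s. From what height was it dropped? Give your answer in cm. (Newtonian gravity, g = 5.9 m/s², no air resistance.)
h = v²/(2g) (with unit conversion) = 3928.0 cm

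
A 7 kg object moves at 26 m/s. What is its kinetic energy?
KE = ½mv² = ½×7×26² = 2366.0 J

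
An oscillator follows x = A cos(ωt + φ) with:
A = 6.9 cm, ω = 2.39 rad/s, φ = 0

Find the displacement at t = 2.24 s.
x = A cos(ωt + φ) = 6.9×cos(2.39×2.24 + 0) = 4.127 cm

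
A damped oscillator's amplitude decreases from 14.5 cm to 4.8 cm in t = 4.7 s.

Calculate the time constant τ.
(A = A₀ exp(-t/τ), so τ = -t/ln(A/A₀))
A/A₀ = 4.8/14.5 = 0.331; ln(A/A₀) = -1.106
τ = −t/ln(A/A₀) = −4.7/-1.106 = 4.251 s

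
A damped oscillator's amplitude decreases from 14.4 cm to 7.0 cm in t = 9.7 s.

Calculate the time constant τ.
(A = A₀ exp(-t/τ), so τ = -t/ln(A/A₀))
A/A₀ = 7.0/14.4 = 0.4861; ln(A/A₀) = -0.7213
τ = −t/ln(A/A₀) = −9.7/-0.7213 = 13.45 s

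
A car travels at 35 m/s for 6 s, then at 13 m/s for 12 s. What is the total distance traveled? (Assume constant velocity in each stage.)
d₁ = v₁t₁ = 35 × 6 = 210 m
d₂ = v₂t₂ = 13 × 12 = 156 m
d_total = 210 + 156 = 366 m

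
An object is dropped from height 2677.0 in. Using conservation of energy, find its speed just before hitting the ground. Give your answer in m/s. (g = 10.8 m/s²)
mgh = ½mv² → v = √(2gh) = √(2×10.8×68) = 38.32 m/s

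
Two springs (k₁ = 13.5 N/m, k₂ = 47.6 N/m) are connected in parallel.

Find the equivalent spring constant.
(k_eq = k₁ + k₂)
k_eq = k₁ + k₂ = 13.5 + 47.6 = 61.1 N/m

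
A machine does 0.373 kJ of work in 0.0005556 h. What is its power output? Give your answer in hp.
P = W/t = 373 J / 2 s = 186.5 W = 0.2501 hp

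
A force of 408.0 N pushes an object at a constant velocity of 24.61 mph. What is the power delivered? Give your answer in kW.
P = Fv = 408 N × 11 m/s = 4489 W = 4.489 kW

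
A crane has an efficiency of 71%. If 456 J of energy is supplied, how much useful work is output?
W_out = η × W_in = 0.71 × 456 = 323.76 J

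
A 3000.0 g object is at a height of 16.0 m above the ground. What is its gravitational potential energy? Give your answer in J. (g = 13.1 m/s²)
PE = mgh = 3 kg × 13.1 m/s² × 16 m = 628.8 J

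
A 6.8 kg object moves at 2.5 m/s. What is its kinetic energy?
KE = ½mv² = ½×6.8×2.5² = 21.25 J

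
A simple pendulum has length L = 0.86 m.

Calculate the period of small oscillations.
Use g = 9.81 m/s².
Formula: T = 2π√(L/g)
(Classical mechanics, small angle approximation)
T = 2π√(L/g) = 2π√(0.86/9.81) = 1.86 s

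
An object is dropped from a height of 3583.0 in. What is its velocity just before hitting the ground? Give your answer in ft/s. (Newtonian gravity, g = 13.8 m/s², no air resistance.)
v = √(2gh) (with unit conversion) = 164.4 ft/s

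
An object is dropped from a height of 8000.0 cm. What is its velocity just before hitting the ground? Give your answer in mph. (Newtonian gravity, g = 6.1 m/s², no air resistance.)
v = √(2gh) (with unit conversion) = 69.88 mph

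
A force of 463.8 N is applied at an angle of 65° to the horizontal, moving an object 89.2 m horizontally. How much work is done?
W = Fd cosθ = 463.8×89.2×cos(65°) = 17484.0 J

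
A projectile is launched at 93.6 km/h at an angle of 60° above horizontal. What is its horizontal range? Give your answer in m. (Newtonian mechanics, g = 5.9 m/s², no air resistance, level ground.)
R = v₀² sin(2θ) / g (with unit conversion) = 99.23 m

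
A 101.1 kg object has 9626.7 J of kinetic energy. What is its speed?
KE = ½mv² → v = √(2KE/m) = √(2×9626.7/101.1) = 13.8 m/s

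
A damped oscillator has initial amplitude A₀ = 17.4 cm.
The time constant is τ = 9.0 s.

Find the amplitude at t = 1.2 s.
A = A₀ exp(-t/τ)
A = A₀ exp(−t/τ) = 17.4×exp(−1.2/9.0) = 15.23 cm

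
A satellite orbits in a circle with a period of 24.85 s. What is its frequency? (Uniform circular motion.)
f = 1/T = 1/24.85 = 0.0402 Hz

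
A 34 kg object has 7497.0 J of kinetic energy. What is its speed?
KE = ½mv² → v = √(2KE/m) = √(2×7497.0/34) = 21.0 m/s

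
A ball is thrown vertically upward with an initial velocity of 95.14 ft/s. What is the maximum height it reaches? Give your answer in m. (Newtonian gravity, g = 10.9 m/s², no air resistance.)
h_max = v₀²/(2g) (with unit conversion) = 38.57 m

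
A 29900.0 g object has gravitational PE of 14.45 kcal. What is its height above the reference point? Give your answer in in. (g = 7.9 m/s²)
PE = mgh → h = PE/(mg) = 6.046e+04 J / (29.9 kg × 7.9 m/s²) = 256 m = 10080.0 in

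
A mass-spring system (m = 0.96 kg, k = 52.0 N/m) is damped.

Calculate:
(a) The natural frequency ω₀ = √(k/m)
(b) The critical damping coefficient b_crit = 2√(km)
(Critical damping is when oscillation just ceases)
ω₀ = √(k/m) = √(52.0/0.96) = 7.36 rad/s
b_crit = 2√(km) = 2√(52.0×0.96) = 14.13 kg/s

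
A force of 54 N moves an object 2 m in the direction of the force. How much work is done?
W = Fd = 54×2 = 108.0 J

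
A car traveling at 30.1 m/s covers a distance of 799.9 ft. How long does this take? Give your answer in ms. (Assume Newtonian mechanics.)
t = d/v (with unit conversion) = 8100.0 ms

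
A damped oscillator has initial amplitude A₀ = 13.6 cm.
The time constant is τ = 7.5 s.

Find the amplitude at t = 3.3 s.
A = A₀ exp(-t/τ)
A = A₀ exp(−t/τ) = 13.6×exp(−3.3/7.5) = 8.759 cm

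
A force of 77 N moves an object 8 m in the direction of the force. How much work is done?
W = Fd = 77×8 = 616.0 J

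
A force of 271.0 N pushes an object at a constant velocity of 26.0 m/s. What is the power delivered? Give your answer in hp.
P = Fv = 271 N × 26 m/s = 7046 W = 9.449 hp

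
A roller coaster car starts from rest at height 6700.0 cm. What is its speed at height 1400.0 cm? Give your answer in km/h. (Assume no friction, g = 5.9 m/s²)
mgh₁ = ½mv₂² + mgh₂ → v₂ = √(2g(h₁−h₂)) = √(2×5.9×(67−14)) = 25.01 m/s = 90.03 km/h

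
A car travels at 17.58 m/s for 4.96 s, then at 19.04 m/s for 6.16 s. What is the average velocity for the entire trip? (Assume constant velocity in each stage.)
d₁ = v₁t₁ = 17.58 × 4.96 = 87.1968 m
d₂ = v₂t₂ = 19.04 × 6.16 = 117.286 m
d_total = 204.48 m, t_total = 11.12 s
v_avg = d_total/t_total = 204.48/11.12 = 18.39 m/s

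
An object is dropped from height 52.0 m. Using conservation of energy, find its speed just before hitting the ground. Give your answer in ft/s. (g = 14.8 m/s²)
mgh = ½mv² → v = √(2gh) = √(2×14.8×52) = 39.23 m/s = 128.7 ft/s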